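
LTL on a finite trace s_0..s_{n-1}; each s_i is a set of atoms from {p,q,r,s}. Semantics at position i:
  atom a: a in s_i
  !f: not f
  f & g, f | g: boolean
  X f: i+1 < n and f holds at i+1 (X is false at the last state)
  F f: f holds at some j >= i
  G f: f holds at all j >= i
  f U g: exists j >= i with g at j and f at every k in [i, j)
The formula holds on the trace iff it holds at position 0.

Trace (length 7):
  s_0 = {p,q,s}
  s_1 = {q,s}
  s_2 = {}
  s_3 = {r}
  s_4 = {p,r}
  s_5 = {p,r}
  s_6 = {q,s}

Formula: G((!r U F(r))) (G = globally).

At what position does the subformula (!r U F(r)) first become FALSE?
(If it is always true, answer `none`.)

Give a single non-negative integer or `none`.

s_0={p,q,s}: (!r U F(r))=True !r=True r=False F(r)=True
s_1={q,s}: (!r U F(r))=True !r=True r=False F(r)=True
s_2={}: (!r U F(r))=True !r=True r=False F(r)=True
s_3={r}: (!r U F(r))=True !r=False r=True F(r)=True
s_4={p,r}: (!r U F(r))=True !r=False r=True F(r)=True
s_5={p,r}: (!r U F(r))=True !r=False r=True F(r)=True
s_6={q,s}: (!r U F(r))=False !r=True r=False F(r)=False
G((!r U F(r))) holds globally = False
First violation at position 6.

Answer: 6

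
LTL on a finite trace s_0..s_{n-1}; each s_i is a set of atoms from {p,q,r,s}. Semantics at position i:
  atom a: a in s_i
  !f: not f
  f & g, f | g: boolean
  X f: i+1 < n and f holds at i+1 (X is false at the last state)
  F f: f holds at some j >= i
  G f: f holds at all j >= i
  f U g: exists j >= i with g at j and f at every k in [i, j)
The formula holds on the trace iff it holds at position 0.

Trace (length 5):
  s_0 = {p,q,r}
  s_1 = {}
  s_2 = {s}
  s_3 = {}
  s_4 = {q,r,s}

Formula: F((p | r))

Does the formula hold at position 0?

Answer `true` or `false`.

s_0={p,q,r}: F((p | r))=True (p | r)=True p=True r=True
s_1={}: F((p | r))=True (p | r)=False p=False r=False
s_2={s}: F((p | r))=True (p | r)=False p=False r=False
s_3={}: F((p | r))=True (p | r)=False p=False r=False
s_4={q,r,s}: F((p | r))=True (p | r)=True p=False r=True

Answer: true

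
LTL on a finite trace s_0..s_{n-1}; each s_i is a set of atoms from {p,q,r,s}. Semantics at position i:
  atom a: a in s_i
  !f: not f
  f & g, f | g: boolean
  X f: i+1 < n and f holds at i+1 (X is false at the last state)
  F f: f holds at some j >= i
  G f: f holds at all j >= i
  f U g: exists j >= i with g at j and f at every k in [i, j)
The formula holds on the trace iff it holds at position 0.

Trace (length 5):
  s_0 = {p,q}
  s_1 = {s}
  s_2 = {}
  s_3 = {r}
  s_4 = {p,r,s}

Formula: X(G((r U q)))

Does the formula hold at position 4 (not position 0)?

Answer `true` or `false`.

s_0={p,q}: X(G((r U q)))=False G((r U q))=False (r U q)=True r=False q=True
s_1={s}: X(G((r U q)))=False G((r U q))=False (r U q)=False r=False q=False
s_2={}: X(G((r U q)))=False G((r U q))=False (r U q)=False r=False q=False
s_3={r}: X(G((r U q)))=False G((r U q))=False (r U q)=False r=True q=False
s_4={p,r,s}: X(G((r U q)))=False G((r U q))=False (r U q)=False r=True q=False
Evaluating at position 4: result = False

Answer: false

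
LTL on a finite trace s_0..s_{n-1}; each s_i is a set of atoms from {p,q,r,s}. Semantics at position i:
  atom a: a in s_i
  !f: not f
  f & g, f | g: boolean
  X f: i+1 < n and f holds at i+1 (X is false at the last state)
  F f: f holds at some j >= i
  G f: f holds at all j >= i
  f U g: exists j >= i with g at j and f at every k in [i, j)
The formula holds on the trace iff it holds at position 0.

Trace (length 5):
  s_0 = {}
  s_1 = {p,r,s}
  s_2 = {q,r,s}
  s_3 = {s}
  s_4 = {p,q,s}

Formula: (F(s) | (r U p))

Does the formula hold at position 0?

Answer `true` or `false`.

s_0={}: (F(s) | (r U p))=True F(s)=True s=False (r U p)=False r=False p=False
s_1={p,r,s}: (F(s) | (r U p))=True F(s)=True s=True (r U p)=True r=True p=True
s_2={q,r,s}: (F(s) | (r U p))=True F(s)=True s=True (r U p)=False r=True p=False
s_3={s}: (F(s) | (r U p))=True F(s)=True s=True (r U p)=False r=False p=False
s_4={p,q,s}: (F(s) | (r U p))=True F(s)=True s=True (r U p)=True r=False p=True

Answer: true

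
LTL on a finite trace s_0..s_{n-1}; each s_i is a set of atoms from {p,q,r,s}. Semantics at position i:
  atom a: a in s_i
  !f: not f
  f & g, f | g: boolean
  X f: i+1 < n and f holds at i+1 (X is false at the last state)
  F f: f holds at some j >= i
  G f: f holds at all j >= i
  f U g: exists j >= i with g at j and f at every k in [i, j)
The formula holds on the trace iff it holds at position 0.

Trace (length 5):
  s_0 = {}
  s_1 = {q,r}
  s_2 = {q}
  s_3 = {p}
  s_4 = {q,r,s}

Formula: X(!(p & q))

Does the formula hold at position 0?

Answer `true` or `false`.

Answer: true

Derivation:
s_0={}: X(!(p & q))=True !(p & q)=True (p & q)=False p=False q=False
s_1={q,r}: X(!(p & q))=True !(p & q)=True (p & q)=False p=False q=True
s_2={q}: X(!(p & q))=True !(p & q)=True (p & q)=False p=False q=True
s_3={p}: X(!(p & q))=True !(p & q)=True (p & q)=False p=True q=False
s_4={q,r,s}: X(!(p & q))=False !(p & q)=True (p & q)=False p=False q=True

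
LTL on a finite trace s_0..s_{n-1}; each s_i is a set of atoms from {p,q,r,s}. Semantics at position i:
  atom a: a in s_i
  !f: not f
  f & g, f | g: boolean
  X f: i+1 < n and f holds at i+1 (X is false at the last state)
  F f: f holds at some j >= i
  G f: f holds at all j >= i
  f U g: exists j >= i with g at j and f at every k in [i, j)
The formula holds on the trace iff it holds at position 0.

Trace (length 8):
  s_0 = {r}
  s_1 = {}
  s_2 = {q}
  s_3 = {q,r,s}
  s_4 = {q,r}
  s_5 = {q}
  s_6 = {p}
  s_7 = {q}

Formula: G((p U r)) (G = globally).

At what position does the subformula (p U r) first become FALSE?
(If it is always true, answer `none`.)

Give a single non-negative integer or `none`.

Answer: 1

Derivation:
s_0={r}: (p U r)=True p=False r=True
s_1={}: (p U r)=False p=False r=False
s_2={q}: (p U r)=False p=False r=False
s_3={q,r,s}: (p U r)=True p=False r=True
s_4={q,r}: (p U r)=True p=False r=True
s_5={q}: (p U r)=False p=False r=False
s_6={p}: (p U r)=False p=True r=False
s_7={q}: (p U r)=False p=False r=False
G((p U r)) holds globally = False
First violation at position 1.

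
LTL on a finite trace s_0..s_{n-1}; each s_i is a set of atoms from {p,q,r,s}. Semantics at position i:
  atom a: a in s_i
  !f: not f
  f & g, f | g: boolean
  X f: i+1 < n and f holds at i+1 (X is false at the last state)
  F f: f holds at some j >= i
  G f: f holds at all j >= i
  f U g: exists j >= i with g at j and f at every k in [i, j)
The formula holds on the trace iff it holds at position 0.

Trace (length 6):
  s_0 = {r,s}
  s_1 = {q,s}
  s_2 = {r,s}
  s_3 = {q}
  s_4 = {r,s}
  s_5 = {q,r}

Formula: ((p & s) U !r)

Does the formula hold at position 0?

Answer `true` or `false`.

Answer: false

Derivation:
s_0={r,s}: ((p & s) U !r)=False (p & s)=False p=False s=True !r=False r=True
s_1={q,s}: ((p & s) U !r)=True (p & s)=False p=False s=True !r=True r=False
s_2={r,s}: ((p & s) U !r)=False (p & s)=False p=False s=True !r=False r=True
s_3={q}: ((p & s) U !r)=True (p & s)=False p=False s=False !r=True r=False
s_4={r,s}: ((p & s) U !r)=False (p & s)=False p=False s=True !r=False r=True
s_5={q,r}: ((p & s) U !r)=False (p & s)=False p=False s=False !r=False r=True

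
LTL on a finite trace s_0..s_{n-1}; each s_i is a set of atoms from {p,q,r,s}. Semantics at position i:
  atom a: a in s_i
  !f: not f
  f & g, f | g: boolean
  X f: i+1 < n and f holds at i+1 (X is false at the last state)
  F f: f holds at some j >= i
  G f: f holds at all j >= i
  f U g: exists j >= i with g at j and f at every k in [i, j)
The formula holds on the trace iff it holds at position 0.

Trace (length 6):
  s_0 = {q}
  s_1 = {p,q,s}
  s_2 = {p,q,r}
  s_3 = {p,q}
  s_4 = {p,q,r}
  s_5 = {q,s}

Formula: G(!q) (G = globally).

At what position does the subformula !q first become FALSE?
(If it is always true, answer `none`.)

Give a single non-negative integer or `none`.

Answer: 0

Derivation:
s_0={q}: !q=False q=True
s_1={p,q,s}: !q=False q=True
s_2={p,q,r}: !q=False q=True
s_3={p,q}: !q=False q=True
s_4={p,q,r}: !q=False q=True
s_5={q,s}: !q=False q=True
G(!q) holds globally = False
First violation at position 0.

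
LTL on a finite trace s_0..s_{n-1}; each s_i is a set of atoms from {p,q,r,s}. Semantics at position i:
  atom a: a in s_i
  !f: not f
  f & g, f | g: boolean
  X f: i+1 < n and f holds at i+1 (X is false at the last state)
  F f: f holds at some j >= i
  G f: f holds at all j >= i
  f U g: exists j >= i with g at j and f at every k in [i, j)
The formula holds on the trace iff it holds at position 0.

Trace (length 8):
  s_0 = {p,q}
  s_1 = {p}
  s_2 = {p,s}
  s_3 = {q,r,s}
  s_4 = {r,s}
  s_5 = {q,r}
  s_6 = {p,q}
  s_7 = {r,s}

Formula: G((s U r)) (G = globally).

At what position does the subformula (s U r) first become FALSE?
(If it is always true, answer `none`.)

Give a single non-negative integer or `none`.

Answer: 0

Derivation:
s_0={p,q}: (s U r)=False s=False r=False
s_1={p}: (s U r)=False s=False r=False
s_2={p,s}: (s U r)=True s=True r=False
s_3={q,r,s}: (s U r)=True s=True r=True
s_4={r,s}: (s U r)=True s=True r=True
s_5={q,r}: (s U r)=True s=False r=True
s_6={p,q}: (s U r)=False s=False r=False
s_7={r,s}: (s U r)=True s=True r=True
G((s U r)) holds globally = False
First violation at position 0.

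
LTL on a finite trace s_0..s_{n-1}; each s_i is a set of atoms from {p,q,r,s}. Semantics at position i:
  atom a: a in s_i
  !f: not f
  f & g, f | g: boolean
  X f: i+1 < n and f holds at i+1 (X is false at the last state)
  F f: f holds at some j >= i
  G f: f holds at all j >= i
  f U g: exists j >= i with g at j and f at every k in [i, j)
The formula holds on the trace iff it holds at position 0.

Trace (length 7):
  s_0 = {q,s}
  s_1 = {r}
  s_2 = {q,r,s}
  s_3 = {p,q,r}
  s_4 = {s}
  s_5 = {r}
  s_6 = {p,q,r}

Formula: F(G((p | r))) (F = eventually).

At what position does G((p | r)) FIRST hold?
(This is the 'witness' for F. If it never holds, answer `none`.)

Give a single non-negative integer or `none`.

s_0={q,s}: G((p | r))=False (p | r)=False p=False r=False
s_1={r}: G((p | r))=False (p | r)=True p=False r=True
s_2={q,r,s}: G((p | r))=False (p | r)=True p=False r=True
s_3={p,q,r}: G((p | r))=False (p | r)=True p=True r=True
s_4={s}: G((p | r))=False (p | r)=False p=False r=False
s_5={r}: G((p | r))=True (p | r)=True p=False r=True
s_6={p,q,r}: G((p | r))=True (p | r)=True p=True r=True
F(G((p | r))) holds; first witness at position 5.

Answer: 5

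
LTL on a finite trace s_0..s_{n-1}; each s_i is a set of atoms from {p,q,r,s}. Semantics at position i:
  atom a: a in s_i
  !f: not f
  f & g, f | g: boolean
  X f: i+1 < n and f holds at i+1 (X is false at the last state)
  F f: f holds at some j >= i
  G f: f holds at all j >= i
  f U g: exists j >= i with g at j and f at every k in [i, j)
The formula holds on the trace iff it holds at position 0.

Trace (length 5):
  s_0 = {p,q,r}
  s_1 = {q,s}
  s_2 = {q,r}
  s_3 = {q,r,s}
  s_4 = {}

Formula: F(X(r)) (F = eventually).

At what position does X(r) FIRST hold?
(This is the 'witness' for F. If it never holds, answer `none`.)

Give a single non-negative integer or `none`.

s_0={p,q,r}: X(r)=False r=True
s_1={q,s}: X(r)=True r=False
s_2={q,r}: X(r)=True r=True
s_3={q,r,s}: X(r)=False r=True
s_4={}: X(r)=False r=False
F(X(r)) holds; first witness at position 1.

Answer: 1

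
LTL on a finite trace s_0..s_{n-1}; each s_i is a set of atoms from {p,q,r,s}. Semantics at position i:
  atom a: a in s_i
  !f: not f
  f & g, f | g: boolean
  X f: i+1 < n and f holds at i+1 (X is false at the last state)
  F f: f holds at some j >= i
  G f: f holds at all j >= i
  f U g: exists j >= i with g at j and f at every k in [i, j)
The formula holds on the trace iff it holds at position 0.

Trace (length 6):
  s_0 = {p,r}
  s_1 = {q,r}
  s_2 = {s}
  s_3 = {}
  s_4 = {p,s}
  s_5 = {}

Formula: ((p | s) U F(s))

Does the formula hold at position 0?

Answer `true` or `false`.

Answer: true

Derivation:
s_0={p,r}: ((p | s) U F(s))=True (p | s)=True p=True s=False F(s)=True
s_1={q,r}: ((p | s) U F(s))=True (p | s)=False p=False s=False F(s)=True
s_2={s}: ((p | s) U F(s))=True (p | s)=True p=False s=True F(s)=True
s_3={}: ((p | s) U F(s))=True (p | s)=False p=False s=False F(s)=True
s_4={p,s}: ((p | s) U F(s))=True (p | s)=True p=True s=True F(s)=True
s_5={}: ((p | s) U F(s))=False (p | s)=False p=False s=False F(s)=False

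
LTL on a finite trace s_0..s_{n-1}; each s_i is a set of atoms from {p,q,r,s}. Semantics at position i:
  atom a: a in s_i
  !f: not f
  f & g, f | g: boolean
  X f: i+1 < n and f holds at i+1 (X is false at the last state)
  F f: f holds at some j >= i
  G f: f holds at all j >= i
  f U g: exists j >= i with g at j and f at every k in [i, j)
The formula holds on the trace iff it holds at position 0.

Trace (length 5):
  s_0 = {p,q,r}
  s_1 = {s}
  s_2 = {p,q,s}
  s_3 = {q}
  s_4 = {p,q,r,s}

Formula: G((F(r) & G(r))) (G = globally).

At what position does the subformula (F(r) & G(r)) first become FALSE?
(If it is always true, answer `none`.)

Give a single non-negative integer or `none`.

Answer: 0

Derivation:
s_0={p,q,r}: (F(r) & G(r))=False F(r)=True r=True G(r)=False
s_1={s}: (F(r) & G(r))=False F(r)=True r=False G(r)=False
s_2={p,q,s}: (F(r) & G(r))=False F(r)=True r=False G(r)=False
s_3={q}: (F(r) & G(r))=False F(r)=True r=False G(r)=False
s_4={p,q,r,s}: (F(r) & G(r))=True F(r)=True r=True G(r)=True
G((F(r) & G(r))) holds globally = False
First violation at position 0.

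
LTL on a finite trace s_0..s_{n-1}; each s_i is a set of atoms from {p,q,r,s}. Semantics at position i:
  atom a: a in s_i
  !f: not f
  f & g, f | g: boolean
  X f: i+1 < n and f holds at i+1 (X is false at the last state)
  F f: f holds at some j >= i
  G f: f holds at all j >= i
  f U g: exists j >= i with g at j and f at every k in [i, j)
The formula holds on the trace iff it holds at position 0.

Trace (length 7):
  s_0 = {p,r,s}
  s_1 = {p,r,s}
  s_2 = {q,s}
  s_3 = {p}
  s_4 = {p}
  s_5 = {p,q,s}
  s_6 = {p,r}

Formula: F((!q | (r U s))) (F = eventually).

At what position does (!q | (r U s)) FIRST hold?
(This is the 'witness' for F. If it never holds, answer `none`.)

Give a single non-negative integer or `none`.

s_0={p,r,s}: (!q | (r U s))=True !q=True q=False (r U s)=True r=True s=True
s_1={p,r,s}: (!q | (r U s))=True !q=True q=False (r U s)=True r=True s=True
s_2={q,s}: (!q | (r U s))=True !q=False q=True (r U s)=True r=False s=True
s_3={p}: (!q | (r U s))=True !q=True q=False (r U s)=False r=False s=False
s_4={p}: (!q | (r U s))=True !q=True q=False (r U s)=False r=False s=False
s_5={p,q,s}: (!q | (r U s))=True !q=False q=True (r U s)=True r=False s=True
s_6={p,r}: (!q | (r U s))=True !q=True q=False (r U s)=False r=True s=False
F((!q | (r U s))) holds; first witness at position 0.

Answer: 0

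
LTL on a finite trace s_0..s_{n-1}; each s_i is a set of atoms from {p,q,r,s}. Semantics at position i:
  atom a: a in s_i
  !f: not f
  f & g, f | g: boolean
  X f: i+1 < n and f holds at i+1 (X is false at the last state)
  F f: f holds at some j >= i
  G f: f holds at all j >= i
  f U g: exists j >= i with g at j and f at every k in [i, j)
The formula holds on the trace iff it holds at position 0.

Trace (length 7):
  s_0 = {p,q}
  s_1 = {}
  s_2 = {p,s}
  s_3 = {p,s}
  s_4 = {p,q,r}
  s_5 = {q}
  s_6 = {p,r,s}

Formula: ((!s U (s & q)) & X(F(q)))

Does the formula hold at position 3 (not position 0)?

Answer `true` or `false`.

s_0={p,q}: ((!s U (s & q)) & X(F(q)))=False (!s U (s & q))=False !s=True s=False (s & q)=False q=True X(F(q))=True F(q)=True
s_1={}: ((!s U (s & q)) & X(F(q)))=False (!s U (s & q))=False !s=True s=False (s & q)=False q=False X(F(q))=True F(q)=True
s_2={p,s}: ((!s U (s & q)) & X(F(q)))=False (!s U (s & q))=False !s=False s=True (s & q)=False q=False X(F(q))=True F(q)=True
s_3={p,s}: ((!s U (s & q)) & X(F(q)))=False (!s U (s & q))=False !s=False s=True (s & q)=False q=False X(F(q))=True F(q)=True
s_4={p,q,r}: ((!s U (s & q)) & X(F(q)))=False (!s U (s & q))=False !s=True s=False (s & q)=False q=True X(F(q))=True F(q)=True
s_5={q}: ((!s U (s & q)) & X(F(q)))=False (!s U (s & q))=False !s=True s=False (s & q)=False q=True X(F(q))=False F(q)=True
s_6={p,r,s}: ((!s U (s & q)) & X(F(q)))=False (!s U (s & q))=False !s=False s=True (s & q)=False q=False X(F(q))=False F(q)=False
Evaluating at position 3: result = False

Answer: false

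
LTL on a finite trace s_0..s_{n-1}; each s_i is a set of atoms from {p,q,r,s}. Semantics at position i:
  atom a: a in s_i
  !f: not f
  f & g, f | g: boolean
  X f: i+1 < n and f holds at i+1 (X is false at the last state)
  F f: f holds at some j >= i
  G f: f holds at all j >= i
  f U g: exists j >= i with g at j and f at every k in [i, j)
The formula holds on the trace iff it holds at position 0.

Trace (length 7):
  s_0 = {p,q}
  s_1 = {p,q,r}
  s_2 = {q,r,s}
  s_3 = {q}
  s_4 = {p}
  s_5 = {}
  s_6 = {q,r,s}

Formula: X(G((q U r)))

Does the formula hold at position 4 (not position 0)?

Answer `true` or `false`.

Answer: false

Derivation:
s_0={p,q}: X(G((q U r)))=False G((q U r))=False (q U r)=True q=True r=False
s_1={p,q,r}: X(G((q U r)))=False G((q U r))=False (q U r)=True q=True r=True
s_2={q,r,s}: X(G((q U r)))=False G((q U r))=False (q U r)=True q=True r=True
s_3={q}: X(G((q U r)))=False G((q U r))=False (q U r)=False q=True r=False
s_4={p}: X(G((q U r)))=False G((q U r))=False (q U r)=False q=False r=False
s_5={}: X(G((q U r)))=True G((q U r))=False (q U r)=False q=False r=False
s_6={q,r,s}: X(G((q U r)))=False G((q U r))=True (q U r)=True q=True r=True
Evaluating at position 4: result = False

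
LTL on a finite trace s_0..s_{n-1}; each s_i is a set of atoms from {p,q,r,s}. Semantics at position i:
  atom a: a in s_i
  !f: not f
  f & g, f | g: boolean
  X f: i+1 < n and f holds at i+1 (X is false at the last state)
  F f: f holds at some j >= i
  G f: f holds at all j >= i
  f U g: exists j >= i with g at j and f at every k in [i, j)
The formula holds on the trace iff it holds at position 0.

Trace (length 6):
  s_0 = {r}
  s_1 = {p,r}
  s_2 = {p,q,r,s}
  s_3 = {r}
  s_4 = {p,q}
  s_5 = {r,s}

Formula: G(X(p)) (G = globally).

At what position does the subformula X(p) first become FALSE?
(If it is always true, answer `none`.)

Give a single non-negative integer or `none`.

Answer: 2

Derivation:
s_0={r}: X(p)=True p=False
s_1={p,r}: X(p)=True p=True
s_2={p,q,r,s}: X(p)=False p=True
s_3={r}: X(p)=True p=False
s_4={p,q}: X(p)=False p=True
s_5={r,s}: X(p)=False p=False
G(X(p)) holds globally = False
First violation at position 2.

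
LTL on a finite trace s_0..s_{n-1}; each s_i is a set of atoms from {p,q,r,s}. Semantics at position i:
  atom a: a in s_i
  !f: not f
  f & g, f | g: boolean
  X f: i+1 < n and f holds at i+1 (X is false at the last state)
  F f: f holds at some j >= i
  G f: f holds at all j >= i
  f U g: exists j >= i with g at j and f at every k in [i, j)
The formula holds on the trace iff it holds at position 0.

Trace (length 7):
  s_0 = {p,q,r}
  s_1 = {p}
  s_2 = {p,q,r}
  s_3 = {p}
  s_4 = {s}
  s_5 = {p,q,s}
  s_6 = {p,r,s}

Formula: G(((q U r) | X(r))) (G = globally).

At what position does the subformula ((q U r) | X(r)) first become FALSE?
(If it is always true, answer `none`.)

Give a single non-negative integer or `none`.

s_0={p,q,r}: ((q U r) | X(r))=True (q U r)=True q=True r=True X(r)=False
s_1={p}: ((q U r) | X(r))=True (q U r)=False q=False r=False X(r)=True
s_2={p,q,r}: ((q U r) | X(r))=True (q U r)=True q=True r=True X(r)=False
s_3={p}: ((q U r) | X(r))=False (q U r)=False q=False r=False X(r)=False
s_4={s}: ((q U r) | X(r))=False (q U r)=False q=False r=False X(r)=False
s_5={p,q,s}: ((q U r) | X(r))=True (q U r)=True q=True r=False X(r)=True
s_6={p,r,s}: ((q U r) | X(r))=True (q U r)=True q=False r=True X(r)=False
G(((q U r) | X(r))) holds globally = False
First violation at position 3.

Answer: 3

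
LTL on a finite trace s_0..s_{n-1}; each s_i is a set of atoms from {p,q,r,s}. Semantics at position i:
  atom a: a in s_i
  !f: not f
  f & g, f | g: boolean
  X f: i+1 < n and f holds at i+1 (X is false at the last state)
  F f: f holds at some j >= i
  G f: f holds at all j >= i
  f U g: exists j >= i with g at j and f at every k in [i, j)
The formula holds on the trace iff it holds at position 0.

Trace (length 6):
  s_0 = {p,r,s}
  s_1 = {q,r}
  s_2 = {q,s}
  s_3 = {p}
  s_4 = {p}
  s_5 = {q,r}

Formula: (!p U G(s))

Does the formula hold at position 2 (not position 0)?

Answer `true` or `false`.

s_0={p,r,s}: (!p U G(s))=False !p=False p=True G(s)=False s=True
s_1={q,r}: (!p U G(s))=False !p=True p=False G(s)=False s=False
s_2={q,s}: (!p U G(s))=False !p=True p=False G(s)=False s=True
s_3={p}: (!p U G(s))=False !p=False p=True G(s)=False s=False
s_4={p}: (!p U G(s))=False !p=False p=True G(s)=False s=False
s_5={q,r}: (!p U G(s))=False !p=True p=False G(s)=False s=False
Evaluating at position 2: result = False

Answer: false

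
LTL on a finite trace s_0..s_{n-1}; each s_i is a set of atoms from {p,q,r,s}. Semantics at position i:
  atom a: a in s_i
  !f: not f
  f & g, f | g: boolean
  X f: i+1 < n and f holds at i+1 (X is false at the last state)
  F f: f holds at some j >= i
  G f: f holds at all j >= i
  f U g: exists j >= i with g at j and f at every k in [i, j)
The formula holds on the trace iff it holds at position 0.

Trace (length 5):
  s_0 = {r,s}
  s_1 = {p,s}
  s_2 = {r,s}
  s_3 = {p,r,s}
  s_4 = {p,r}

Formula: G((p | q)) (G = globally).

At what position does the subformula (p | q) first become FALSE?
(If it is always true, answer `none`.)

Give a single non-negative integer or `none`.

s_0={r,s}: (p | q)=False p=False q=False
s_1={p,s}: (p | q)=True p=True q=False
s_2={r,s}: (p | q)=False p=False q=False
s_3={p,r,s}: (p | q)=True p=True q=False
s_4={p,r}: (p | q)=True p=True q=False
G((p | q)) holds globally = False
First violation at position 0.

Answer: 0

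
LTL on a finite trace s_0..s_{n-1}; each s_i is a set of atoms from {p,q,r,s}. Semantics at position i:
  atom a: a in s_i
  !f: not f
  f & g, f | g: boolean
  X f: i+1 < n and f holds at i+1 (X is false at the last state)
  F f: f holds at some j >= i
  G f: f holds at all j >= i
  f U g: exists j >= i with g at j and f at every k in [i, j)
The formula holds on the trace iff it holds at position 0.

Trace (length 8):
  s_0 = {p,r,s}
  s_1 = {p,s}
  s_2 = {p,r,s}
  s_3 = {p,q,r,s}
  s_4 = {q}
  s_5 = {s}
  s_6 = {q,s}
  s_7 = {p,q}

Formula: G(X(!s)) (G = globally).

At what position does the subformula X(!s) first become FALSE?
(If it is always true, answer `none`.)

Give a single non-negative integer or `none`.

Answer: 0

Derivation:
s_0={p,r,s}: X(!s)=False !s=False s=True
s_1={p,s}: X(!s)=False !s=False s=True
s_2={p,r,s}: X(!s)=False !s=False s=True
s_3={p,q,r,s}: X(!s)=True !s=False s=True
s_4={q}: X(!s)=False !s=True s=False
s_5={s}: X(!s)=False !s=False s=True
s_6={q,s}: X(!s)=True !s=False s=True
s_7={p,q}: X(!s)=False !s=True s=False
G(X(!s)) holds globally = False
First violation at position 0.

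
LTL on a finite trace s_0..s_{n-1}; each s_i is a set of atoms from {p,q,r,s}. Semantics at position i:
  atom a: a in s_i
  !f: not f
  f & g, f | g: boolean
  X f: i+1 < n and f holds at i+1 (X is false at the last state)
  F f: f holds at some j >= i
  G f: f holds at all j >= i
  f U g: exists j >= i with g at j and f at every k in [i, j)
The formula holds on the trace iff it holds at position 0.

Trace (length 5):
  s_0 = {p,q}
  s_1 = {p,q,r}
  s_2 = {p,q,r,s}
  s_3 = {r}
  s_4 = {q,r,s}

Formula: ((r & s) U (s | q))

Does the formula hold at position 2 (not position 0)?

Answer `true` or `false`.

Answer: true

Derivation:
s_0={p,q}: ((r & s) U (s | q))=True (r & s)=False r=False s=False (s | q)=True q=True
s_1={p,q,r}: ((r & s) U (s | q))=True (r & s)=False r=True s=False (s | q)=True q=True
s_2={p,q,r,s}: ((r & s) U (s | q))=True (r & s)=True r=True s=True (s | q)=True q=True
s_3={r}: ((r & s) U (s | q))=False (r & s)=False r=True s=False (s | q)=False q=False
s_4={q,r,s}: ((r & s) U (s | q))=True (r & s)=True r=True s=True (s | q)=True q=True
Evaluating at position 2: result = True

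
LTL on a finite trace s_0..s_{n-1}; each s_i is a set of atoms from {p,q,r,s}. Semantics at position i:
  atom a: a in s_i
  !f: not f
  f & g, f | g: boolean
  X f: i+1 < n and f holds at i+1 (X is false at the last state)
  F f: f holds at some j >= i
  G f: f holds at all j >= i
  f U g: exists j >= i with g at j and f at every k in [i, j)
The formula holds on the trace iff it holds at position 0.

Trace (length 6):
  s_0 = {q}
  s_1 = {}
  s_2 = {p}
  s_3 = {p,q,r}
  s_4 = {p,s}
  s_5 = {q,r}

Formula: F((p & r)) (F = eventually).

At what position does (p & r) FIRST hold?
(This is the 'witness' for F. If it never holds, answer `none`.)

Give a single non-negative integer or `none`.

Answer: 3

Derivation:
s_0={q}: (p & r)=False p=False r=False
s_1={}: (p & r)=False p=False r=False
s_2={p}: (p & r)=False p=True r=False
s_3={p,q,r}: (p & r)=True p=True r=True
s_4={p,s}: (p & r)=False p=True r=False
s_5={q,r}: (p & r)=False p=False r=True
F((p & r)) holds; first witness at position 3.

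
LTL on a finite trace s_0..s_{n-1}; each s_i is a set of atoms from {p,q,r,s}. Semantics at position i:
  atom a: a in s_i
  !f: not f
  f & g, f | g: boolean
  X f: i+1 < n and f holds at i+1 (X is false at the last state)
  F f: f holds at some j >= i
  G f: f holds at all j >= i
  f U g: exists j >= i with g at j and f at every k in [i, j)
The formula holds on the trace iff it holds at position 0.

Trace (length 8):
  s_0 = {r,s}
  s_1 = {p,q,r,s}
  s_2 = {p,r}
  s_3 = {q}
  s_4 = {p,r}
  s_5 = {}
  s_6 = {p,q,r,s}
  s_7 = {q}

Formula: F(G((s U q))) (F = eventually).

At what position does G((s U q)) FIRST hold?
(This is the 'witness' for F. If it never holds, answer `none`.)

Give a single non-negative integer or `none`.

Answer: 6

Derivation:
s_0={r,s}: G((s U q))=False (s U q)=True s=True q=False
s_1={p,q,r,s}: G((s U q))=False (s U q)=True s=True q=True
s_2={p,r}: G((s U q))=False (s U q)=False s=False q=False
s_3={q}: G((s U q))=False (s U q)=True s=False q=True
s_4={p,r}: G((s U q))=False (s U q)=False s=False q=False
s_5={}: G((s U q))=False (s U q)=False s=False q=False
s_6={p,q,r,s}: G((s U q))=True (s U q)=True s=True q=True
s_7={q}: G((s U q))=True (s U q)=True s=False q=True
F(G((s U q))) holds; first witness at position 6.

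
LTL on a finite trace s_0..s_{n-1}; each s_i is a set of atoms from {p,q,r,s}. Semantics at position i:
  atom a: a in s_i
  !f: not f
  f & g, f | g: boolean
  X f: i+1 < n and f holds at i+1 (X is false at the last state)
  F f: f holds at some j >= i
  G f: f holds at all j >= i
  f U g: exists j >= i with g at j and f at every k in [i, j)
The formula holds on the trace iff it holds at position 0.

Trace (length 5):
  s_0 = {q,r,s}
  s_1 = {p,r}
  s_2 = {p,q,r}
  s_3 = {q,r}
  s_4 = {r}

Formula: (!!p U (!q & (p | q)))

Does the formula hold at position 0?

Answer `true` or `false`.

Answer: false

Derivation:
s_0={q,r,s}: (!!p U (!q & (p | q)))=False !!p=False !p=True p=False (!q & (p | q))=False !q=False q=True (p | q)=True
s_1={p,r}: (!!p U (!q & (p | q)))=True !!p=True !p=False p=True (!q & (p | q))=True !q=True q=False (p | q)=True
s_2={p,q,r}: (!!p U (!q & (p | q)))=False !!p=True !p=False p=True (!q & (p | q))=False !q=False q=True (p | q)=True
s_3={q,r}: (!!p U (!q & (p | q)))=False !!p=False !p=True p=False (!q & (p | q))=False !q=False q=True (p | q)=True
s_4={r}: (!!p U (!q & (p | q)))=False !!p=False !p=True p=False (!q & (p | q))=False !q=True q=False (p | q)=False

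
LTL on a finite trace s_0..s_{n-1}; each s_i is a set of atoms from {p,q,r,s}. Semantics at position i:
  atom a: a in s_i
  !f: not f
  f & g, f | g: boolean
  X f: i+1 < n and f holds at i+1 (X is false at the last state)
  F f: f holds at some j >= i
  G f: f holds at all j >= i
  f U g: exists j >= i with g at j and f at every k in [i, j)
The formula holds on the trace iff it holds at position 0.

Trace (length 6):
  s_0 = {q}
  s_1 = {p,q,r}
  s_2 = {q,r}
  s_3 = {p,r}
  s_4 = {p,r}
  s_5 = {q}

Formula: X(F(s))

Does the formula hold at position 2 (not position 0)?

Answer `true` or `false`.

s_0={q}: X(F(s))=False F(s)=False s=False
s_1={p,q,r}: X(F(s))=False F(s)=False s=False
s_2={q,r}: X(F(s))=False F(s)=False s=False
s_3={p,r}: X(F(s))=False F(s)=False s=False
s_4={p,r}: X(F(s))=False F(s)=False s=False
s_5={q}: X(F(s))=False F(s)=False s=False
Evaluating at position 2: result = False

Answer: false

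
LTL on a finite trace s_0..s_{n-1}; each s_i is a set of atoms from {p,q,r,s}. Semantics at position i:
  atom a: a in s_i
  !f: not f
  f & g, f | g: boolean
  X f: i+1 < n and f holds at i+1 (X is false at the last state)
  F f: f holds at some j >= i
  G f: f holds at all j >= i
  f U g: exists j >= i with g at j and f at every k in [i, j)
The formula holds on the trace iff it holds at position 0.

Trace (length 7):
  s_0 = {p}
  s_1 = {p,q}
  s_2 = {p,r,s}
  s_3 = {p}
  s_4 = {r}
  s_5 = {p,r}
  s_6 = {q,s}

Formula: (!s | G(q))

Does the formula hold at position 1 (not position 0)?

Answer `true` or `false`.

s_0={p}: (!s | G(q))=True !s=True s=False G(q)=False q=False
s_1={p,q}: (!s | G(q))=True !s=True s=False G(q)=False q=True
s_2={p,r,s}: (!s | G(q))=False !s=False s=True G(q)=False q=False
s_3={p}: (!s | G(q))=True !s=True s=False G(q)=False q=False
s_4={r}: (!s | G(q))=True !s=True s=False G(q)=False q=False
s_5={p,r}: (!s | G(q))=True !s=True s=False G(q)=False q=False
s_6={q,s}: (!s | G(q))=True !s=False s=True G(q)=True q=True
Evaluating at position 1: result = True

Answer: true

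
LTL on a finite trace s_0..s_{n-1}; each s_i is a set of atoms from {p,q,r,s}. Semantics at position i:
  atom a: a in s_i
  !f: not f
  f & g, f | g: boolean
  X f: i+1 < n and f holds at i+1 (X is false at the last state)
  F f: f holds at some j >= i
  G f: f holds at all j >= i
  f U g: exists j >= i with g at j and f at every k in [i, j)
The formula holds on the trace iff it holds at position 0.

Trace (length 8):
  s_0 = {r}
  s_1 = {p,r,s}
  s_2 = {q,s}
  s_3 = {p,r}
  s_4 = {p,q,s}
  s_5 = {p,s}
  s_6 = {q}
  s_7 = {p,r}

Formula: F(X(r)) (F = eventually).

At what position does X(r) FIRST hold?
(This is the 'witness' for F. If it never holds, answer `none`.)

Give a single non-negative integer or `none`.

Answer: 0

Derivation:
s_0={r}: X(r)=True r=True
s_1={p,r,s}: X(r)=False r=True
s_2={q,s}: X(r)=True r=False
s_3={p,r}: X(r)=False r=True
s_4={p,q,s}: X(r)=False r=False
s_5={p,s}: X(r)=False r=False
s_6={q}: X(r)=True r=False
s_7={p,r}: X(r)=False r=True
F(X(r)) holds; first witness at position 0.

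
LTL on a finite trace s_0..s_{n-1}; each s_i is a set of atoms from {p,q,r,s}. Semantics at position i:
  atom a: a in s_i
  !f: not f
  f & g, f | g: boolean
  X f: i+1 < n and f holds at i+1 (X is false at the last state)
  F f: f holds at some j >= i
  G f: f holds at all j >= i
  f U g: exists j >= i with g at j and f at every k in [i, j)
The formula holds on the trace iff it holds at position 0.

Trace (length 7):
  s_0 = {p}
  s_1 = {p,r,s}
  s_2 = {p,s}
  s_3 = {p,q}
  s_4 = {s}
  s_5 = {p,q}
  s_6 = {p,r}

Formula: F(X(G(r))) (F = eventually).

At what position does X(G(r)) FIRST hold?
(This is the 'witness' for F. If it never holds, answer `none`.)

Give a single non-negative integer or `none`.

Answer: 5

Derivation:
s_0={p}: X(G(r))=False G(r)=False r=False
s_1={p,r,s}: X(G(r))=False G(r)=False r=True
s_2={p,s}: X(G(r))=False G(r)=False r=False
s_3={p,q}: X(G(r))=False G(r)=False r=False
s_4={s}: X(G(r))=False G(r)=False r=False
s_5={p,q}: X(G(r))=True G(r)=False r=False
s_6={p,r}: X(G(r))=False G(r)=True r=True
F(X(G(r))) holds; first witness at position 5.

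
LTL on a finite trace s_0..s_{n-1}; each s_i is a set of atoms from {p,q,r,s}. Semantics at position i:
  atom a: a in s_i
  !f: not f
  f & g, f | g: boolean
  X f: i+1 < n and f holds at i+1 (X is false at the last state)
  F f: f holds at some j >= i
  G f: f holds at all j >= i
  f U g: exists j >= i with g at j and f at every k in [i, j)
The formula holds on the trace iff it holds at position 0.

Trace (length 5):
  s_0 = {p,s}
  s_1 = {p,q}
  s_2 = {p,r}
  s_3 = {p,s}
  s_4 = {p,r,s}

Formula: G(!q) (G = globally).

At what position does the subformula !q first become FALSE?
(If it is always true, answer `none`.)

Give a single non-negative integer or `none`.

Answer: 1

Derivation:
s_0={p,s}: !q=True q=False
s_1={p,q}: !q=False q=True
s_2={p,r}: !q=True q=False
s_3={p,s}: !q=True q=False
s_4={p,r,s}: !q=True q=False
G(!q) holds globally = False
First violation at position 1.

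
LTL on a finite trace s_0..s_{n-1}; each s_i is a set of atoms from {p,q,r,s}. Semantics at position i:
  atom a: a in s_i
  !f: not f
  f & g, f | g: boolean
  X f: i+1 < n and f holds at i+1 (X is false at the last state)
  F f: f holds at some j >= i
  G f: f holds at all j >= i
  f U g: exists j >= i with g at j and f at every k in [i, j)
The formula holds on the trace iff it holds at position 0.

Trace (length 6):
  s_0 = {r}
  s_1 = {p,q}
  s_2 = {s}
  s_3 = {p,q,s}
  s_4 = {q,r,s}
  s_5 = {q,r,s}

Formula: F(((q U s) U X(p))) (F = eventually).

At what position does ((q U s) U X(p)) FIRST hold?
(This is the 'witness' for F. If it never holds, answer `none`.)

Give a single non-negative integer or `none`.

Answer: 0

Derivation:
s_0={r}: ((q U s) U X(p))=True (q U s)=False q=False s=False X(p)=True p=False
s_1={p,q}: ((q U s) U X(p))=True (q U s)=True q=True s=False X(p)=False p=True
s_2={s}: ((q U s) U X(p))=True (q U s)=True q=False s=True X(p)=True p=False
s_3={p,q,s}: ((q U s) U X(p))=False (q U s)=True q=True s=True X(p)=False p=True
s_4={q,r,s}: ((q U s) U X(p))=False (q U s)=True q=True s=True X(p)=False p=False
s_5={q,r,s}: ((q U s) U X(p))=False (q U s)=True q=True s=True X(p)=False p=False
F(((q U s) U X(p))) holds; first witness at position 0.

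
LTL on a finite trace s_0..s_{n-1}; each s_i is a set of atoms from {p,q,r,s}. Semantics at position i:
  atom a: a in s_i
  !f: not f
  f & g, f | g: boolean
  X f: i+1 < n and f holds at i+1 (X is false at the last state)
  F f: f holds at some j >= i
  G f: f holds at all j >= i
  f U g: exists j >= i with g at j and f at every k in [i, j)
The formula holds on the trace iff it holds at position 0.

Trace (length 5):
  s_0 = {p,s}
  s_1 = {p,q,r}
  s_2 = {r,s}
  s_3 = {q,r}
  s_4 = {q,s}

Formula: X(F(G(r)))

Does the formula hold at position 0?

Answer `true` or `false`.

Answer: false

Derivation:
s_0={p,s}: X(F(G(r)))=False F(G(r))=False G(r)=False r=False
s_1={p,q,r}: X(F(G(r)))=False F(G(r))=False G(r)=False r=True
s_2={r,s}: X(F(G(r)))=False F(G(r))=False G(r)=False r=True
s_3={q,r}: X(F(G(r)))=False F(G(r))=False G(r)=False r=True
s_4={q,s}: X(F(G(r)))=False F(G(r))=False G(r)=False r=False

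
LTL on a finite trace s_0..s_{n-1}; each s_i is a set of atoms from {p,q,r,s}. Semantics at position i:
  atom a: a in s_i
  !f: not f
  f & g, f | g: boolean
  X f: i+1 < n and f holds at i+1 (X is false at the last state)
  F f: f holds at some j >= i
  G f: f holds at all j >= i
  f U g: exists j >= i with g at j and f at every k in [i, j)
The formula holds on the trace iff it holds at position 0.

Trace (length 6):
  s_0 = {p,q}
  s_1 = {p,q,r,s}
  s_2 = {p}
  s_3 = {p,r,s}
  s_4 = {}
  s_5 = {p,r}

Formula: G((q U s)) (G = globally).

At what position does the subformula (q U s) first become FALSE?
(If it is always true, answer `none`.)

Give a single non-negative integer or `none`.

Answer: 2

Derivation:
s_0={p,q}: (q U s)=True q=True s=False
s_1={p,q,r,s}: (q U s)=True q=True s=True
s_2={p}: (q U s)=False q=False s=False
s_3={p,r,s}: (q U s)=True q=False s=True
s_4={}: (q U s)=False q=False s=False
s_5={p,r}: (q U s)=False q=False s=False
G((q U s)) holds globally = False
First violation at position 2.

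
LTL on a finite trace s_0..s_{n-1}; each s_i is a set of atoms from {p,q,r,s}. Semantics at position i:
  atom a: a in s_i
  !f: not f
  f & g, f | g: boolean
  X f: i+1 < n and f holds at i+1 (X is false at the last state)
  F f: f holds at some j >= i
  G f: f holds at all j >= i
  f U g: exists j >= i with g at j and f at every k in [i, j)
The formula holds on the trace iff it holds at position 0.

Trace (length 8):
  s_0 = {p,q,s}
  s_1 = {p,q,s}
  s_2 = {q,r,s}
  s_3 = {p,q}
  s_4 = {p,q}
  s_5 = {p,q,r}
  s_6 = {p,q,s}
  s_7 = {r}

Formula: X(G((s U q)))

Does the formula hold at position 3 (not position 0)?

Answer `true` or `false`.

s_0={p,q,s}: X(G((s U q)))=False G((s U q))=False (s U q)=True s=True q=True
s_1={p,q,s}: X(G((s U q)))=False G((s U q))=False (s U q)=True s=True q=True
s_2={q,r,s}: X(G((s U q)))=False G((s U q))=False (s U q)=True s=True q=True
s_3={p,q}: X(G((s U q)))=False G((s U q))=False (s U q)=True s=False q=True
s_4={p,q}: X(G((s U q)))=False G((s U q))=False (s U q)=True s=False q=True
s_5={p,q,r}: X(G((s U q)))=False G((s U q))=False (s U q)=True s=False q=True
s_6={p,q,s}: X(G((s U q)))=False G((s U q))=False (s U q)=True s=True q=True
s_7={r}: X(G((s U q)))=False G((s U q))=False (s U q)=False s=False q=False
Evaluating at position 3: result = False

Answer: false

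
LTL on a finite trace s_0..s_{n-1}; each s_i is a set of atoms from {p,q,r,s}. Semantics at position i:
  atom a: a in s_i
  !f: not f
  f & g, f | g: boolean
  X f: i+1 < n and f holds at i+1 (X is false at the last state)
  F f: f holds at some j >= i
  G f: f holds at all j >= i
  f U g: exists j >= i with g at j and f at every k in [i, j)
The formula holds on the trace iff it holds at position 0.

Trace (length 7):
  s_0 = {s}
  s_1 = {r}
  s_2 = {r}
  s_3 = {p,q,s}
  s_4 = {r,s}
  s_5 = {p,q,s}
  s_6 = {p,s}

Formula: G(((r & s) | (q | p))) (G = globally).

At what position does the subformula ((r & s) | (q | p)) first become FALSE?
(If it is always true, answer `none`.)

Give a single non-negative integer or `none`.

s_0={s}: ((r & s) | (q | p))=False (r & s)=False r=False s=True (q | p)=False q=False p=False
s_1={r}: ((r & s) | (q | p))=False (r & s)=False r=True s=False (q | p)=False q=False p=False
s_2={r}: ((r & s) | (q | p))=False (r & s)=False r=True s=False (q | p)=False q=False p=False
s_3={p,q,s}: ((r & s) | (q | p))=True (r & s)=False r=False s=True (q | p)=True q=True p=True
s_4={r,s}: ((r & s) | (q | p))=True (r & s)=True r=True s=True (q | p)=False q=False p=False
s_5={p,q,s}: ((r & s) | (q | p))=True (r & s)=False r=False s=True (q | p)=True q=True p=True
s_6={p,s}: ((r & s) | (q | p))=True (r & s)=False r=False s=True (q | p)=True q=False p=True
G(((r & s) | (q | p))) holds globally = False
First violation at position 0.

Answer: 0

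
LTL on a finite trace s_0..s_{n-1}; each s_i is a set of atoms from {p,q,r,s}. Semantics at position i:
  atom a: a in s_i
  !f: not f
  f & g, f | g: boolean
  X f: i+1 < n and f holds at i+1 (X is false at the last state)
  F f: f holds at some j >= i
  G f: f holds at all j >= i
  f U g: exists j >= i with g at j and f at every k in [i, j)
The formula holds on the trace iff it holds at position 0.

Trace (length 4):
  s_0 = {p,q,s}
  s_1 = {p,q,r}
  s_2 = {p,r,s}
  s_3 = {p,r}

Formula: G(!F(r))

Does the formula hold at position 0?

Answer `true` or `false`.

s_0={p,q,s}: G(!F(r))=False !F(r)=False F(r)=True r=False
s_1={p,q,r}: G(!F(r))=False !F(r)=False F(r)=True r=True
s_2={p,r,s}: G(!F(r))=False !F(r)=False F(r)=True r=True
s_3={p,r}: G(!F(r))=False !F(r)=False F(r)=True r=True

Answer: false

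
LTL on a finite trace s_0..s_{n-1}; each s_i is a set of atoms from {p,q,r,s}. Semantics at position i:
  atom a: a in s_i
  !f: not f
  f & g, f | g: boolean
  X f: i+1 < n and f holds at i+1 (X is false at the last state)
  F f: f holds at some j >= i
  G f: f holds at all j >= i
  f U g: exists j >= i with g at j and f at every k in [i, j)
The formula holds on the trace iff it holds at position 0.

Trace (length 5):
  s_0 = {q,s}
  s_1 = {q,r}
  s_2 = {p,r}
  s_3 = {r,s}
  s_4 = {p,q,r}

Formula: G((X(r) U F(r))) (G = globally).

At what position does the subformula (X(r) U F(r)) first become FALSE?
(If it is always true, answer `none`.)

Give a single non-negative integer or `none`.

Answer: none

Derivation:
s_0={q,s}: (X(r) U F(r))=True X(r)=True r=False F(r)=True
s_1={q,r}: (X(r) U F(r))=True X(r)=True r=True F(r)=True
s_2={p,r}: (X(r) U F(r))=True X(r)=True r=True F(r)=True
s_3={r,s}: (X(r) U F(r))=True X(r)=True r=True F(r)=True
s_4={p,q,r}: (X(r) U F(r))=True X(r)=False r=True F(r)=True
G((X(r) U F(r))) holds globally = True
No violation — formula holds at every position.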